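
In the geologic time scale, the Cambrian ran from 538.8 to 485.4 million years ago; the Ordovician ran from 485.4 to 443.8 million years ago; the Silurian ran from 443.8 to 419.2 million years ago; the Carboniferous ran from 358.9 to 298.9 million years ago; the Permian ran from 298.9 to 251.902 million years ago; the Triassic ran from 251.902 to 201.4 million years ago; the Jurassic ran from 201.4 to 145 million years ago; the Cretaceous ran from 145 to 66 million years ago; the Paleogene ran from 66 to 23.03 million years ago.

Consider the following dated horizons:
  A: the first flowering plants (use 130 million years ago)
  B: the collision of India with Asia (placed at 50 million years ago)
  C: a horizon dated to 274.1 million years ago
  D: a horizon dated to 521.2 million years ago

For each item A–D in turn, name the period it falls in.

A — Cretaceous; B — Paleogene; C — Permian; D — Cambrian

A: 130 Ma lies in 145–66 Ma, so Cretaceous.
B: 50 Ma lies in 66–23.03 Ma, so Paleogene.
C: 274.1 Ma lies in 298.9–251.902 Ma, so Permian.
D: 521.2 Ma lies in 538.8–485.4 Ma, so Cambrian.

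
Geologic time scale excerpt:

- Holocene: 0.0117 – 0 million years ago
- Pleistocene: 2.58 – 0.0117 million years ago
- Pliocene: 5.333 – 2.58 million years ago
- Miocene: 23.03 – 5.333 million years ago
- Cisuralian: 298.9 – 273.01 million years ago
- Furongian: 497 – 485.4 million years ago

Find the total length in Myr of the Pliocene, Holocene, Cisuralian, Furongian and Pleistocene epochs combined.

Each duration: Pliocene = 2.753; Holocene = 0.0117; Cisuralian = 25.89; Furongian = 11.6; Pleistocene = 2.5683.
Sum: 2.753 + 0.0117 + 25.89 + 11.6 + 2.5683 = 42.823 Myr.

42.823 million years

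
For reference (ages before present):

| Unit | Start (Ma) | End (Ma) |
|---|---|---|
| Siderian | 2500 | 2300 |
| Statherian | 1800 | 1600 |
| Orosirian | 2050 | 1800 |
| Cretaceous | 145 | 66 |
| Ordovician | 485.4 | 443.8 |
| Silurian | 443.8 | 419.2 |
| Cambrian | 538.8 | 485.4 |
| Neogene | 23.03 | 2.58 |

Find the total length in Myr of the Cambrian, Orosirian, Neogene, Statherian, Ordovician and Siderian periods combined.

765.45 million years

Each duration: Cambrian = 53.4; Orosirian = 250; Neogene = 20.45; Statherian = 200; Ordovician = 41.6; Siderian = 200.
Sum: 53.4 + 250 + 20.45 + 200 + 41.6 + 200 = 765.45 Myr.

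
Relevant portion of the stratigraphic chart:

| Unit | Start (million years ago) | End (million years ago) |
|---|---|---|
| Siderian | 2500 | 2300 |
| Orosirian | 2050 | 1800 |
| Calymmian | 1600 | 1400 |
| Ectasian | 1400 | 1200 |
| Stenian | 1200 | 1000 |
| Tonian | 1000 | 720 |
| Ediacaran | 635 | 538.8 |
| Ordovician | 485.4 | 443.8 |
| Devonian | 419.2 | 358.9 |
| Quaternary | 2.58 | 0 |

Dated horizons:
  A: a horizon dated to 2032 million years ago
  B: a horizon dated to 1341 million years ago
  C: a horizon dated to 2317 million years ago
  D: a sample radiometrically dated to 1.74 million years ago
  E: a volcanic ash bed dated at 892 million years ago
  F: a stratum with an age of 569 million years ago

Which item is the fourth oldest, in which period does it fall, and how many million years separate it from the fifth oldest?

Larger Ma means older, so oldest first: C 2317 > A 2032 > B 1341 > E 892 > F 569 > D 1.74.
Counting 4 along gives E (892 Ma); the excerpt puts that inside the Tonian, 1000–720 Ma.
Next in line is F (569 Ma), and 892 − 569 = 323 Myr.

E, in the Tonian; 323 million years to F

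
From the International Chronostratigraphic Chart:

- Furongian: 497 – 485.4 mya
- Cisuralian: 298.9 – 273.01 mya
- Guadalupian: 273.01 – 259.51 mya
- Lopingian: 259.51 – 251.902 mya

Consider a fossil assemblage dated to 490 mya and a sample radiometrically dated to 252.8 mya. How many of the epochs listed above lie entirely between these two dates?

The older date is 490 Ma and the younger is 252.8 Ma.
Epochs with start < 490 and end > 252.8 Ma: Cisuralian (298.9–273.01), Guadalupian (273.01–259.51).
That is 2 complete epochs.

2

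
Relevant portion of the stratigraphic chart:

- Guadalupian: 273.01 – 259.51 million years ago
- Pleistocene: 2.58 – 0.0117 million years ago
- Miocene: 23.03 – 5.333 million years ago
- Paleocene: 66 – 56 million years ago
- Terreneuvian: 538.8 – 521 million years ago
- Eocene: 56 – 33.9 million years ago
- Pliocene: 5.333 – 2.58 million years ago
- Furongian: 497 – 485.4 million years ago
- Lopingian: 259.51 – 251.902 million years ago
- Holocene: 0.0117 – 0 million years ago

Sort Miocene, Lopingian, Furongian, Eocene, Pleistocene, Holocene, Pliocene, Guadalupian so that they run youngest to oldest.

Read off each span (Ma): Miocene 23.03–5.333; Lopingian 259.51–251.902; Furongian 497–485.4; Eocene 56–33.9; Pleistocene 2.58–0.0117; Holocene 0.0117–0; Pliocene 5.333–2.58; Guadalupian 273.01–259.51.
Larger Ma is older, so oldest→youngest is Furongian, Guadalupian, Lopingian, Eocene, Miocene, Pliocene, Pleistocene, Holocene; reverse it for youngest→oldest.

Holocene, Pleistocene, Pliocene, Miocene, Eocene, Lopingian, Guadalupian, Furongian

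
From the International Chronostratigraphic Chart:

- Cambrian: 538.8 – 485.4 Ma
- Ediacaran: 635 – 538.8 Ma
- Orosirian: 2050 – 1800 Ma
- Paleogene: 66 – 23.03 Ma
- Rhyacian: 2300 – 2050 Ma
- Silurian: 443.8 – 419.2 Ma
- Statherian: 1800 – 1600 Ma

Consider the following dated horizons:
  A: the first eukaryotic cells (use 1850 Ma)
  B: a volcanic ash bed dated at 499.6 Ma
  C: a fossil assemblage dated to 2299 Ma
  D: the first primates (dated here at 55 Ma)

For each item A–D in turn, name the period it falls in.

Match each age against the start–end ranges in the excerpt: A = 1850 Ma → Orosirian (2050–1800); B = 499.6 Ma → Cambrian (538.8–485.4); C = 2299 Ma → Rhyacian (2300–2050); D = 55 Ma → Paleogene (66–23.03).

A — Orosirian; B — Cambrian; C — Rhyacian; D — Paleogene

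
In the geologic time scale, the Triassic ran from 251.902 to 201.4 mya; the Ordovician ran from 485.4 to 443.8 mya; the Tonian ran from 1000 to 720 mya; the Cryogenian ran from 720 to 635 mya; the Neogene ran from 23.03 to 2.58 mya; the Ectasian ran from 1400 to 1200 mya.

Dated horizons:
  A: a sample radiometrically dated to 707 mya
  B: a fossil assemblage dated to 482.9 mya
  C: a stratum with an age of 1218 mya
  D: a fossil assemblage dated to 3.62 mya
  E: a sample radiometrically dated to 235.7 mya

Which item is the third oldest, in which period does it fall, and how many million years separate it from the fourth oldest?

B, in the Ordovician; 247.2 million years to E

Larger Ma means older, so oldest first: C 1218 > A 707 > B 482.9 > E 235.7 > D 3.62.
Counting 3 along gives B (482.9 Ma); the excerpt puts that inside the Ordovician, 485.4–443.8 Ma.
Next in line is E (235.7 Ma), and 482.9 − 235.7 = 247.2 Myr.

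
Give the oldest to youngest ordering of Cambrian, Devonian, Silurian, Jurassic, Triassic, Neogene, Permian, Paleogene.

Era membership (oldest first within each) — Paleozoic: Cambrian, Silurian, Devonian, Permian; Mesozoic: Triassic, Jurassic; Cenozoic: Paleogene, Neogene. Paleozoic precedes Mesozoic, which precedes Cenozoic. Concatenating the groups in that era order gives oldest to youngest directly.

Cambrian, then Silurian, then Devonian, then Permian, then Triassic, then Jurassic, then Paleogene, then Neogene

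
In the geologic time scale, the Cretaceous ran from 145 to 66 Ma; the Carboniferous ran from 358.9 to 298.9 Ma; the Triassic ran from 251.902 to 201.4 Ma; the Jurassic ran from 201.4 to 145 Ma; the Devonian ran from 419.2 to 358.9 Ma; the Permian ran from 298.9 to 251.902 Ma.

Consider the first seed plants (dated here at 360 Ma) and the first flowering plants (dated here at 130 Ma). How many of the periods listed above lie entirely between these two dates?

4

The older date is 360 Ma and the younger is 130 Ma.
Periods with start < 360 and end > 130 Ma: Carboniferous (358.9–298.9), Permian (298.9–251.902), Triassic (251.902–201.4), Jurassic (201.4–145).
That is 4 complete periods.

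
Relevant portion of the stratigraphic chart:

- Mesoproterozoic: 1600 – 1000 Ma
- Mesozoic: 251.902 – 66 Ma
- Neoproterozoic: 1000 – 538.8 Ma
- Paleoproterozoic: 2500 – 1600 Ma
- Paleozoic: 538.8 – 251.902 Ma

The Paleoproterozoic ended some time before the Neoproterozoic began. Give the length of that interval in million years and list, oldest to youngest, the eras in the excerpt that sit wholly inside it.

600 million years; Mesoproterozoic

End of Paleoproterozoic = 1600 Ma; start of Neoproterozoic = 1000 Ma.
Gap = 1600 − 1000 = 600 Myr.
Eras wholly inside 1600–1000 Ma: Mesoproterozoic (1600–1000).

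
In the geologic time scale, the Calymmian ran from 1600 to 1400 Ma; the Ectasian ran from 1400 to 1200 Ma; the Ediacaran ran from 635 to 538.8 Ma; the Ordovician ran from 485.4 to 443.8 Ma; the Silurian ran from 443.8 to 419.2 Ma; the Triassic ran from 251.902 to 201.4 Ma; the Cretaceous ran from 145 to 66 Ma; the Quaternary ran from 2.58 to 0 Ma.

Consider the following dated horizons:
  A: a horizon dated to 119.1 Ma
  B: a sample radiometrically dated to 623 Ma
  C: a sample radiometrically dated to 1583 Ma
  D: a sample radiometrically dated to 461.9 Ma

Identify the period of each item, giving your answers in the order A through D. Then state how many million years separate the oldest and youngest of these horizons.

A — Cretaceous; B — Ediacaran; C — Calymmian; D — Ordovician; span 1463.9 million years

Match each age against the start–end ranges in the excerpt: A = 119.1 Ma → Cretaceous (145–66); B = 623 Ma → Ediacaran (635–538.8); C = 1583 Ma → Calymmian (1600–1400); D = 461.9 Ma → Ordovician (485.4–443.8).
The largest age is 1583 Ma and the smallest is 119.1 Ma; their difference is 1463.9 Myr.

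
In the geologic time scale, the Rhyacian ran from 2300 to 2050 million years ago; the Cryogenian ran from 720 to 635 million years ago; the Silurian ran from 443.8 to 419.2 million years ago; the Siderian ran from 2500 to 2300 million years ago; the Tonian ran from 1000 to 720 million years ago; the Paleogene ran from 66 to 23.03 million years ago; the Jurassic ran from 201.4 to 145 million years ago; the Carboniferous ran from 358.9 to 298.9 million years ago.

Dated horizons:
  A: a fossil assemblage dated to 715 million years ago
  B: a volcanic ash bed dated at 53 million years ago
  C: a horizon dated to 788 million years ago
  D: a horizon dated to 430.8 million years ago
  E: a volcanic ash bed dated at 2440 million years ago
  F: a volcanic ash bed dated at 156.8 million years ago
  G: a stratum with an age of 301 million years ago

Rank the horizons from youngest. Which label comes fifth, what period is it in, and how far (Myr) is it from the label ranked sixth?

A, in the Cryogenian; 73 million years to C

Sorted youngest-first by Ma: B (53), F (156.8), G (301), D (430.8), A (715), C (788), E (2440).
The fifth youngest is A at 715 Ma, which lies in 720–635 Ma: the Cryogenian.
The sixth youngest is C at 788 Ma; separation = |715 − 788| = 73 Myr.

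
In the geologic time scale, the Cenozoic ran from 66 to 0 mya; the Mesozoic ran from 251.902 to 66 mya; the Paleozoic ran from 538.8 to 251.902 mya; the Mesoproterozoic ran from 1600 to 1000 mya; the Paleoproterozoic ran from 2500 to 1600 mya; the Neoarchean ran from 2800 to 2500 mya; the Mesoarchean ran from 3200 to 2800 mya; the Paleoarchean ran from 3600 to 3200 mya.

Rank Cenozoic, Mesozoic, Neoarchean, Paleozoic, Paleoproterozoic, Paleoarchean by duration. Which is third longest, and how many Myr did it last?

Start − end for each: Cenozoic 66 − 0 = 66; Mesozoic 251.902 − 66 = 185.902; Neoarchean 2800 − 2500 = 300; Paleozoic 538.8 − 251.902 = 286.898; Paleoproterozoic 2500 − 1600 = 900; Paleoarchean 3600 − 3200 = 400.
Ranking these from longest: Paleoproterozoic > Paleoarchean > Neoarchean > Paleozoic > Mesozoic > Cenozoic.
Position 3 in that ranking is Neoarchean, which lasted 300 Myr.

Neoarchean, 300 million years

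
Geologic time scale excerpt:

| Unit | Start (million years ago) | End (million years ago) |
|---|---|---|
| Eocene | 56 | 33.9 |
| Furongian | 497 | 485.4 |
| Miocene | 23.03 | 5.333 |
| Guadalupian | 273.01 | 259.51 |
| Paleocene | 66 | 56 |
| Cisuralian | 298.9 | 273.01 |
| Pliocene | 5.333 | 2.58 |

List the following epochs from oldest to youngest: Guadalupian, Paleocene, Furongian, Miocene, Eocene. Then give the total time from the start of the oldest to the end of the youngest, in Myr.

Furongian → Guadalupian → Paleocene → Eocene → Miocene; total span 491.667 Myr

Start ages (Ma): Furongian 497, Guadalupian 273.01, Paleocene 66, Eocene 56, Miocene 23.03.
Ordered oldest to youngest: Furongian, Guadalupian, Paleocene, Eocene, Miocene.
Span = 497 − 5.333 = 491.667 Myr.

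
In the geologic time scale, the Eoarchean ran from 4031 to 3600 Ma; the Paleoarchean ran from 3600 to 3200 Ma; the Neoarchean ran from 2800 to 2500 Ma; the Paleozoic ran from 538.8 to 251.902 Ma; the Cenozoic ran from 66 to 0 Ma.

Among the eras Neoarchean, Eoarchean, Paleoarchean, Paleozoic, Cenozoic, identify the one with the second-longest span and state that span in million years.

Durations: Neoarchean 300; Eoarchean 431; Paleoarchean 400; Paleozoic 286.898; Cenozoic 66 Myr.
Sorted longest-first: Eoarchean (431), Paleoarchean (400), Neoarchean (300), Paleozoic (286.898), Cenozoic (66).
The second longest is Paleoarchean at 400 Myr.

Paleoarchean, 400 million years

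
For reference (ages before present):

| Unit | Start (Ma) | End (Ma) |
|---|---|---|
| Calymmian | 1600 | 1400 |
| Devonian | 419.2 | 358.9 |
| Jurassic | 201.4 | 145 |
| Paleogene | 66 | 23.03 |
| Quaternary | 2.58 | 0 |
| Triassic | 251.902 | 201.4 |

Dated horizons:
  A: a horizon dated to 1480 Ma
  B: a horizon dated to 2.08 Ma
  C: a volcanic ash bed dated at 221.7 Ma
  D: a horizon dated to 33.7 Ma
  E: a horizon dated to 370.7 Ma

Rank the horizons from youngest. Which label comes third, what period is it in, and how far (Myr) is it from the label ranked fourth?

Sorted youngest-first by Ma: B (2.08), D (33.7), C (221.7), E (370.7), A (1480).
The third youngest is C at 221.7 Ma, which lies in 251.902–201.4 Ma: the Triassic.
The fourth youngest is E at 370.7 Ma; separation = |221.7 − 370.7| = 149 Myr.

C, in the Triassic; 149 million years to E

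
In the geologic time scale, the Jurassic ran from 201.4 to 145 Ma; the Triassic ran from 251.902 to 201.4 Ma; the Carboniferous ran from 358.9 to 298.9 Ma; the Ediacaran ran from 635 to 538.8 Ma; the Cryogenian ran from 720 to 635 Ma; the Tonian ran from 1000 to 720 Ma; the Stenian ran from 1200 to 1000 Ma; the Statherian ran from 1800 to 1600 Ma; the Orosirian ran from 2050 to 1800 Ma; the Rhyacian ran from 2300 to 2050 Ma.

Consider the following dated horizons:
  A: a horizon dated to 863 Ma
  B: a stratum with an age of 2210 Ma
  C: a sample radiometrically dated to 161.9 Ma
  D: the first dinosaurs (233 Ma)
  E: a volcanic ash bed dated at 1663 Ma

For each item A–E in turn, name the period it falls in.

A: 863 Ma lies in 1000–720 Ma, so Tonian.
B: 2210 Ma lies in 2300–2050 Ma, so Rhyacian.
C: 161.9 Ma lies in 201.4–145 Ma, so Jurassic.
D: 233 Ma lies in 251.902–201.4 Ma, so Triassic.
E: 1663 Ma lies in 1800–1600 Ma, so Statherian.

A — Tonian; B — Rhyacian; C — Jurassic; D — Triassic; E — Statherian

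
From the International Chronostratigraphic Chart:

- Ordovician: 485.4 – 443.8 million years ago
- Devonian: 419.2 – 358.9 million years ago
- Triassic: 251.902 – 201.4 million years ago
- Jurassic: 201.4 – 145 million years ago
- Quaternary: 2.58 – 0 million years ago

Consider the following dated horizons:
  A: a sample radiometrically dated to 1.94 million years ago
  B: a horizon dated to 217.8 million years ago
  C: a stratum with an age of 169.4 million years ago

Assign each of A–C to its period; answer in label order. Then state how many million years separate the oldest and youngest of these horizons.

A — Quaternary; B — Triassic; C — Jurassic; span 215.86 million years

Match each age against the start–end ranges in the excerpt: A = 1.94 Ma → Quaternary (2.58–0); B = 217.8 Ma → Triassic (251.902–201.4); C = 169.4 Ma → Jurassic (201.4–145).
The largest age is 217.8 Ma and the smallest is 1.94 Ma; their difference is 215.86 Myr.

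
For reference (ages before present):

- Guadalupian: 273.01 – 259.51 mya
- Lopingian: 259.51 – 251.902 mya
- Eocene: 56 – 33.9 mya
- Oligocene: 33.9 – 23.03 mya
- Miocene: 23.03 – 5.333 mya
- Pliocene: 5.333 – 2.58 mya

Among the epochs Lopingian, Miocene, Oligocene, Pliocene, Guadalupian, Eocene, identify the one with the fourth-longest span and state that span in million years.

Start − end for each: Lopingian 259.51 − 251.902 = 7.608; Miocene 23.03 − 5.333 = 17.697; Oligocene 33.9 − 23.03 = 10.87; Pliocene 5.333 − 2.58 = 2.753; Guadalupian 273.01 − 259.51 = 13.5; Eocene 56 − 33.9 = 22.1.
Ranking these from longest: Eocene > Miocene > Guadalupian > Oligocene > Lopingian > Pliocene.
Position 4 in that ranking is Oligocene, which lasted 10.87 Myr.

Oligocene, 10.87 million years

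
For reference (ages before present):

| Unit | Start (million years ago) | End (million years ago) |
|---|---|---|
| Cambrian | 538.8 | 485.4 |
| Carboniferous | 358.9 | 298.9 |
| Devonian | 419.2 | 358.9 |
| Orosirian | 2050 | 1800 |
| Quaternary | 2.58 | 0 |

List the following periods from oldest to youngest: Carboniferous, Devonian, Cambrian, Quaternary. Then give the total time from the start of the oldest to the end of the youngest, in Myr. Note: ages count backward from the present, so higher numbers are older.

From the excerpt: Carboniferous 358.9–298.9; Devonian 419.2–358.9; Cambrian 538.8–485.4; Quaternary 2.58–0 (Ma).
Larger Ma is earlier, so the oldest is Cambrian and the youngest is Quaternary; oldest to youngest: Cambrian, Devonian, Carboniferous, Quaternary.
Oldest start 538.8 minus youngest end 0 gives 538.8 Myr overall.

Cambrian, Devonian, Carboniferous, Quaternary; total span 538.8 Myr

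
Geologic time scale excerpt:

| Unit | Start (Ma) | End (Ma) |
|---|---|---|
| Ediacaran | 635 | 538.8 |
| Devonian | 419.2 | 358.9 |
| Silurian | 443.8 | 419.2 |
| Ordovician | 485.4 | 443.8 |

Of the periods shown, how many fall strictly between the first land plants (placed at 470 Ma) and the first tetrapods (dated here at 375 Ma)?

The older date is 470 Ma and the younger is 375 Ma.
Periods with start < 470 and end > 375 Ma: Silurian (443.8–419.2).
That is 1 complete period.

1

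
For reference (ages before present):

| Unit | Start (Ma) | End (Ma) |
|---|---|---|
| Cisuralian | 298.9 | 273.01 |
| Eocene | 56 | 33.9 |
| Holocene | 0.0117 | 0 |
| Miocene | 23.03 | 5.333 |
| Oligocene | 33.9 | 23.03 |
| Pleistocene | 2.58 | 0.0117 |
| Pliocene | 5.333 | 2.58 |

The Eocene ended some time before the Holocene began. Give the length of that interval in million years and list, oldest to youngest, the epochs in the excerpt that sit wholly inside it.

33.8883 million years; Oligocene, Miocene, Pliocene, Pleistocene

The Eocene closes at 33.9 Ma and the Holocene opens at 0.0117 Ma, so the interval is 33.9 − 0.0117 = 33.8883 Myr.
An epoch fits inside if it starts at or after 33.9 Ma and ends at or before 0.0117 Ma; oldest first that gives Oligocene, Miocene, Pliocene, Pleistocene.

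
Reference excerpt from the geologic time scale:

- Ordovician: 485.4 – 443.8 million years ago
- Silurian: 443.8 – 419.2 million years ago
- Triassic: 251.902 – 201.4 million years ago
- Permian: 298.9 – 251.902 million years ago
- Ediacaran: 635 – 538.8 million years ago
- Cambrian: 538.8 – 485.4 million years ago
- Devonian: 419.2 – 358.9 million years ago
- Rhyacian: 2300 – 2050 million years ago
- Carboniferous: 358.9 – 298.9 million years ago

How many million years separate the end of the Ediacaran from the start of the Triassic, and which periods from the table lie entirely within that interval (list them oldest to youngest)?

The Ediacaran closes at 538.8 Ma and the Triassic opens at 251.902 Ma, so the interval is 538.8 − 251.902 = 286.898 Myr.
A period fits inside if it starts at or after 538.8 Ma and ends at or before 251.902 Ma; oldest first that gives Cambrian, Ordovician, Silurian, Devonian, Carboniferous, Permian.

286.898 million years; Cambrian, Ordovician, Silurian, Devonian, Carboniferous, Permian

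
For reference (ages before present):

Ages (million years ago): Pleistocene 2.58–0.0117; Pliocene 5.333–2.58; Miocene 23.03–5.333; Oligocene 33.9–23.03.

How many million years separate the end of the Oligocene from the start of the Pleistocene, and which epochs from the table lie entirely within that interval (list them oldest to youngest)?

20.45 million years; Miocene, Pliocene

The Oligocene closes at 23.03 Ma and the Pleistocene opens at 2.58 Ma, so the interval is 23.03 − 2.58 = 20.45 Myr.
An epoch fits inside if it starts at or after 23.03 Ma and ends at or before 2.58 Ma; oldest first that gives Miocene, Pliocene.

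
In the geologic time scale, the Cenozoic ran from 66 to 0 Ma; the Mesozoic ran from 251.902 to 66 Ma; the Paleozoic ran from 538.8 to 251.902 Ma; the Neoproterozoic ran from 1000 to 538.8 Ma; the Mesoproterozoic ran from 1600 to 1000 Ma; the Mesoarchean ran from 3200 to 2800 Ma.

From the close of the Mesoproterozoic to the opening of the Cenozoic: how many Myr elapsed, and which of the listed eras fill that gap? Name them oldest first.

934 million years; Neoproterozoic, Paleozoic, Mesozoic

End of Mesoproterozoic = 1000 Ma; start of Cenozoic = 66 Ma.
Gap = 1000 − 66 = 934 Myr.
Eras wholly inside 1000–66 Ma: Neoproterozoic (1000–538.8), Paleozoic (538.8–251.902), Mesozoic (251.902–66).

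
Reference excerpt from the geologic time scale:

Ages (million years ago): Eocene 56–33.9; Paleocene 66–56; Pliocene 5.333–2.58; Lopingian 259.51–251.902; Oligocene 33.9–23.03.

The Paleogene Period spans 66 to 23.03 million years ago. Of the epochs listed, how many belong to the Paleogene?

3

Epochs inside 66–23.03 Ma: Paleocene, Eocene, Oligocene — 3 in total.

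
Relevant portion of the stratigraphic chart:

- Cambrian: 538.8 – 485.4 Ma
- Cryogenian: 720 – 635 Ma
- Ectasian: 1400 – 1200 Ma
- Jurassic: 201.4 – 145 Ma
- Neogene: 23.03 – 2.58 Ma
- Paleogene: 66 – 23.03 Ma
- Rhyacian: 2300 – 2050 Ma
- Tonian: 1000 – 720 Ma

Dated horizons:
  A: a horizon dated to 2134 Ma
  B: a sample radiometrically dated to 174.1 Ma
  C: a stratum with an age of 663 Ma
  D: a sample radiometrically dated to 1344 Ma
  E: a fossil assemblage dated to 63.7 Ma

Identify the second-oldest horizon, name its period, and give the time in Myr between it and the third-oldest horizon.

D, in the Ectasian; 681 million years to C

Sorted oldest-first by Ma: A (2134), D (1344), C (663), B (174.1), E (63.7).
The second oldest is D at 1344 Ma, which lies in 1400–1200 Ma: the Ectasian.
The third oldest is C at 663 Ma; separation = |1344 − 663| = 681 Myr.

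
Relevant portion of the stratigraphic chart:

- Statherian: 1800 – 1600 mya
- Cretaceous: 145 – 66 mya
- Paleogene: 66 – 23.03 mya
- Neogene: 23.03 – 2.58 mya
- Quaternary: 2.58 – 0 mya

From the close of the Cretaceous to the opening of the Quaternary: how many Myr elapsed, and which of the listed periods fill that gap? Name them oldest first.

63.42 million years; Paleogene, Neogene

The Cretaceous closes at 66 Ma and the Quaternary opens at 2.58 Ma, so the interval is 66 − 2.58 = 63.42 Myr.
A period fits inside if it starts at or after 66 Ma and ends at or before 2.58 Ma; oldest first that gives Paleogene, Neogene.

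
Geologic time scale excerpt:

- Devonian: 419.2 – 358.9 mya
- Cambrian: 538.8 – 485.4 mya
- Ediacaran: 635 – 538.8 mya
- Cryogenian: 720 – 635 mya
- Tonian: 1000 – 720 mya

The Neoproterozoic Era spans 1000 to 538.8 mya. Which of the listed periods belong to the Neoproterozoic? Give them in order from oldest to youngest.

Tonian, Cryogenian, Ediacaran

Periods with both bounds inside 1000–538.8 Ma: Tonian (1000–720), Cryogenian (720–635), Ediacaran (635–538.8).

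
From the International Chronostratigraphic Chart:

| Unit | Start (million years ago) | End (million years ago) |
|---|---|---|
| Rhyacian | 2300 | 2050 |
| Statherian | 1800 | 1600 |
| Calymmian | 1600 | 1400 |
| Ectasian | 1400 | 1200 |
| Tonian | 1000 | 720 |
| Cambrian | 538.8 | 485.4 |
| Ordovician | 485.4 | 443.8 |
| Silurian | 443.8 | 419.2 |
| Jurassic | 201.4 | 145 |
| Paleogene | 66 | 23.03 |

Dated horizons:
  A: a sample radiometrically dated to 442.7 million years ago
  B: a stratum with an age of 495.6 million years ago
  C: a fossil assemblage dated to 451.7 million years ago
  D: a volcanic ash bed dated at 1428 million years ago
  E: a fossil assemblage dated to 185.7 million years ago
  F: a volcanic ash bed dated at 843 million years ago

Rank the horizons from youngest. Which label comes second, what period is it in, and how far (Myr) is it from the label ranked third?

Smaller Ma means younger, so youngest first: E 185.7 < A 442.7 < C 451.7 < B 495.6 < F 843 < D 1428.
Counting 2 along gives A (442.7 Ma); the excerpt puts that inside the Silurian, 443.8–419.2 Ma.
Next in line is C (451.7 Ma), and 451.7 − 442.7 = 9 Myr.

A, in the Silurian; 9 million years to C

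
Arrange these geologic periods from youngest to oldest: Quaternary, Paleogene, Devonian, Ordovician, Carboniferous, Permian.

Quaternary, then Paleogene, then Permian, then Carboniferous, then Devonian, then Ordovician

Group by era (each group listed oldest first) — Paleozoic: Ordovician, Devonian, Carboniferous, Permian; Cenozoic: Paleogene, Quaternary. The eras run Paleozoic → Mesozoic → Cenozoic. Concatenating the groups in that era order and then reversing gives youngest to oldest.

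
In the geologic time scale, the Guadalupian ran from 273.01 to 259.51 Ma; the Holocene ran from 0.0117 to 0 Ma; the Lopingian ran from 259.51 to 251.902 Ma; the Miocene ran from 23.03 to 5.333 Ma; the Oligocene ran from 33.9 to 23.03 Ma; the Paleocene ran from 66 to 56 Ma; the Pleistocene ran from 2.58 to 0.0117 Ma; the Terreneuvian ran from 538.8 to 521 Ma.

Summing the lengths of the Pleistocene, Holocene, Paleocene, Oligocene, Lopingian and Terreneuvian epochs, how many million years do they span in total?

Duration is start − end for each: (2.58 − 0.0117) + (0.0117 − 0) + (66 − 56) + (33.9 − 23.03) + (259.51 − 251.902) + (538.8 − 521).
That is 2.5683 + 0.0117 + 10 + 10.87 + 7.608 + 17.8, which totals 48.858 million years.

48.858 million years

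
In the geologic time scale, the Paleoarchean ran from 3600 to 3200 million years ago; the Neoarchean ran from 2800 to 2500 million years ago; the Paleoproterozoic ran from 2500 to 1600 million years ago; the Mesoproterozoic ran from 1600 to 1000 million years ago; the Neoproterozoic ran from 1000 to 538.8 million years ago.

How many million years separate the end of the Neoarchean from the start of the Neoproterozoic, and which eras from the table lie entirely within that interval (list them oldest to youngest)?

The Neoarchean closes at 2500 Ma and the Neoproterozoic opens at 1000 Ma, so the interval is 2500 − 1000 = 1500 Myr.
An era fits inside if it starts at or after 2500 Ma and ends at or before 1000 Ma; oldest first that gives Paleoproterozoic, Mesoproterozoic.

1500 million years; Paleoproterozoic, Mesoproterozoic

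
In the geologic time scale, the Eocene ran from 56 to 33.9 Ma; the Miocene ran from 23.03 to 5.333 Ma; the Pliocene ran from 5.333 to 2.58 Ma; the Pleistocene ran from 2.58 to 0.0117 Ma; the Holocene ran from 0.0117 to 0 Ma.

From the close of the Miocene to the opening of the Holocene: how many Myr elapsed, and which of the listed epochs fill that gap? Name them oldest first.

The Miocene closes at 5.333 Ma and the Holocene opens at 0.0117 Ma, so the interval is 5.333 − 0.0117 = 5.3213 Myr.
An epoch fits inside if it starts at or after 5.333 Ma and ends at or before 0.0117 Ma; oldest first that gives Pliocene, Pleistocene.

5.3213 million years; Pliocene, Pleistocene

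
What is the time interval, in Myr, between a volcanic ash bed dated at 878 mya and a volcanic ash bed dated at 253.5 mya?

624.5 million years

878 − 253.5 = 624.5 million years.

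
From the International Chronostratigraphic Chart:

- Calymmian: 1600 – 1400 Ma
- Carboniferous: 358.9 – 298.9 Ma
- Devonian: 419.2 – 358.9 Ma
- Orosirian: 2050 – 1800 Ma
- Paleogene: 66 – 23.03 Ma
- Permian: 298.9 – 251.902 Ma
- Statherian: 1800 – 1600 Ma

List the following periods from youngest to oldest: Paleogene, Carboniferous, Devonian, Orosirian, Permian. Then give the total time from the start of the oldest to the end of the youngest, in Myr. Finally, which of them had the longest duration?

From the excerpt: Paleogene 66–23.03; Carboniferous 358.9–298.9; Devonian 419.2–358.9; Orosirian 2050–1800; Permian 298.9–251.902 (Ma).
Larger Ma is earlier, so the oldest is Orosirian and the youngest is Paleogene; youngest to oldest: Paleogene, Permian, Carboniferous, Devonian, Orosirian.
Oldest start 2050 minus youngest end 23.03 gives 2026.97 Myr overall.
Individual lengths (start − end): Devonian 60.3; Permian 46.998; Paleogene 42.97; Carboniferous 60; Orosirian 250. The largest is Orosirian at 250 Myr.

Paleogene, Permian, Carboniferous, Devonian, Orosirian; total span 2026.97 Myr; longest is Orosirian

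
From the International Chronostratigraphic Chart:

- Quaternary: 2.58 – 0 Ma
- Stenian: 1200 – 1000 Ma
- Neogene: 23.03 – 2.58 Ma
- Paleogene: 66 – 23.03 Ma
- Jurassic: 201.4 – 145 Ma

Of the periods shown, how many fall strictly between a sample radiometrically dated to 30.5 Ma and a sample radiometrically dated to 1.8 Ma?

1

30.5 Ma sits inside the Paleogene (66–23.03) and 1.8 Ma inside the Quaternary (2.58–0); neither of those is wholly between the two dates.
The listed periods lying completely between them are Neogene — 1 in all.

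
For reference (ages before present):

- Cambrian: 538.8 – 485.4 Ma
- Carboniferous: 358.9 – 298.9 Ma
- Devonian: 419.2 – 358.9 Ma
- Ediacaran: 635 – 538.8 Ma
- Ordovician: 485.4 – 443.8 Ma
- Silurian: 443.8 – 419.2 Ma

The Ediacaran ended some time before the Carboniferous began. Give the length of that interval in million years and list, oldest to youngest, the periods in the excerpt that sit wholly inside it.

179.9 million years; Cambrian, Ordovician, Silurian, Devonian

End of Ediacaran = 538.8 Ma; start of Carboniferous = 358.9 Ma.
Gap = 538.8 − 358.9 = 179.9 Myr.
Periods wholly inside 538.8–358.9 Ma: Cambrian (538.8–485.4), Ordovician (485.4–443.8), Silurian (443.8–419.2), Devonian (419.2–358.9).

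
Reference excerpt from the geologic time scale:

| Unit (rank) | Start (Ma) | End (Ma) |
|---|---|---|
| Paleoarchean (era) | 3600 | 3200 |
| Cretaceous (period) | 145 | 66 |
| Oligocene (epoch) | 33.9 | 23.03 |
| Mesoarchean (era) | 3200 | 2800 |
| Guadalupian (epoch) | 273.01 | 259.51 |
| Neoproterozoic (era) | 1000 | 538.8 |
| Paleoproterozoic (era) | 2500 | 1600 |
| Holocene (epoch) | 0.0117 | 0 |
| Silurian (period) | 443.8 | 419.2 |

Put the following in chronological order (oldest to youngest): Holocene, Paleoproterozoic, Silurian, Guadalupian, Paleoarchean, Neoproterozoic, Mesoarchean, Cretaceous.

Paleoarchean → Mesoarchean → Paleoproterozoic → Neoproterozoic → Silurian → Guadalupian → Cretaceous → Holocene

Read off each span (Ma): Holocene 0.0117–0; Paleoproterozoic 2500–1600; Silurian 443.8–419.2; Guadalupian 273.01–259.51; Paleoarchean 3600–3200; Neoproterozoic 1000–538.8; Mesoarchean 3200–2800; Cretaceous 145–66.
Larger Ma is older, so oldest→youngest is Paleoarchean, Mesoarchean, Paleoproterozoic, Neoproterozoic, Silurian, Guadalupian, Cretaceous, Holocene.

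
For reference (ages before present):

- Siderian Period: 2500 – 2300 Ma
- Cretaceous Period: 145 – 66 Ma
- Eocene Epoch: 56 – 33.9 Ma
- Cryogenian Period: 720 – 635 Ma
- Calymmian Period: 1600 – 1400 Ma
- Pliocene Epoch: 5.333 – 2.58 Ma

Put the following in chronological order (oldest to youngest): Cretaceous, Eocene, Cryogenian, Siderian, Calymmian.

Sorting by start age (descending Ma, since larger Ma = older): Siderian start 2500, Calymmian start 1600, Cryogenian start 720, Cretaceous start 145, Eocene start 56.

Siderian → Calymmian → Cryogenian → Cretaceous → Eocene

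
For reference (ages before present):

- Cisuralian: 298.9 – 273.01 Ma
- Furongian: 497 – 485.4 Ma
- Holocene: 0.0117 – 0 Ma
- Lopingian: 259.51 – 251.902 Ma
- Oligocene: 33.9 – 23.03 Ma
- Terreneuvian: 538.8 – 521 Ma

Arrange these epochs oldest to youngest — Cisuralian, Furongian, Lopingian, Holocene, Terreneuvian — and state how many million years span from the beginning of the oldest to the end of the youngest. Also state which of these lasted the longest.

Terreneuvian → Furongian → Cisuralian → Lopingian → Holocene; total span 538.8 Myr; longest is Cisuralian

From the excerpt: Cisuralian 298.9–273.01; Furongian 497–485.4; Lopingian 259.51–251.902; Holocene 0.0117–0; Terreneuvian 538.8–521 (Ma).
Larger Ma is earlier, so the oldest is Terreneuvian and the youngest is Holocene; oldest to youngest: Terreneuvian, Furongian, Cisuralian, Lopingian, Holocene.
Oldest start 538.8 minus youngest end 0 gives 538.8 Myr overall.
Individual lengths (start − end): Holocene 0.0117; Terreneuvian 17.8; Furongian 11.6; Cisuralian 25.89; Lopingian 7.608. The largest is Cisuralian at 25.89 Myr.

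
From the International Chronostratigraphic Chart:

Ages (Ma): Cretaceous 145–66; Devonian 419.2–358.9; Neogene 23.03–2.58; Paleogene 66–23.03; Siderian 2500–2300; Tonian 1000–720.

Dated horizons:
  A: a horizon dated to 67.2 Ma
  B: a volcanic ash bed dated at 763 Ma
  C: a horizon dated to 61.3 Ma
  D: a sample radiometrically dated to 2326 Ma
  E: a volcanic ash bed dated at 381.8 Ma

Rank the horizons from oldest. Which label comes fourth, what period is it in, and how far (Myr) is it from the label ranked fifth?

Sorted oldest-first by Ma: D (2326), B (763), E (381.8), A (67.2), C (61.3).
The fourth oldest is A at 67.2 Ma, which lies in 145–66 Ma: the Cretaceous.
The fifth oldest is C at 61.3 Ma; separation = |67.2 − 61.3| = 5.9 Myr.

A, in the Cretaceous; 5.9 million years to C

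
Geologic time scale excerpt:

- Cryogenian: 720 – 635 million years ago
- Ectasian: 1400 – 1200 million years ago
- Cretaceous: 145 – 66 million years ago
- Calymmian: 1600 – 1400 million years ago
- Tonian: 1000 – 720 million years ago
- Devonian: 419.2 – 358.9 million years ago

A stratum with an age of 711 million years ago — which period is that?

Cryogenian

711 Ma lies between 720 and 635 Ma, so it falls in the Cryogenian.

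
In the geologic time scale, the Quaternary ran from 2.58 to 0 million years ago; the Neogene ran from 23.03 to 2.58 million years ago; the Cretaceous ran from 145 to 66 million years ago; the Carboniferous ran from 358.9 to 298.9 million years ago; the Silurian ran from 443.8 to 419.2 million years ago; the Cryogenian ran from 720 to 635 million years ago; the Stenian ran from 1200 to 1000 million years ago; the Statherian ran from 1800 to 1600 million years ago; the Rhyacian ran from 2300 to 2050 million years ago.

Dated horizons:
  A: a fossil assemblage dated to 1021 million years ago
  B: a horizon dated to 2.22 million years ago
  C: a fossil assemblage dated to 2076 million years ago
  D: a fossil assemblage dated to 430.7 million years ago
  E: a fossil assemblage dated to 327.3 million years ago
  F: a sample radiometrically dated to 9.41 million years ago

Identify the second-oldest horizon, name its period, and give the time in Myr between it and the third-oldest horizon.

A, in the Stenian; 590.3 million years to D

Sorted oldest-first by Ma: C (2076), A (1021), D (430.7), E (327.3), F (9.41), B (2.22).
The second oldest is A at 1021 Ma, which lies in 1200–1000 Ma: the Stenian.
The third oldest is D at 430.7 Ma; separation = |1021 − 430.7| = 590.3 Myr.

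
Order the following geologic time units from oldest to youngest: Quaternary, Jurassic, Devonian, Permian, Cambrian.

Era membership (oldest first within each) — Paleozoic: Cambrian, Devonian, Permian; Mesozoic: Jurassic; Cenozoic: Quaternary. Paleozoic precedes Mesozoic, which precedes Cenozoic. Concatenating the groups in that era order gives oldest to youngest directly.

Cambrian, Devonian, Permian, Jurassic, Quaternary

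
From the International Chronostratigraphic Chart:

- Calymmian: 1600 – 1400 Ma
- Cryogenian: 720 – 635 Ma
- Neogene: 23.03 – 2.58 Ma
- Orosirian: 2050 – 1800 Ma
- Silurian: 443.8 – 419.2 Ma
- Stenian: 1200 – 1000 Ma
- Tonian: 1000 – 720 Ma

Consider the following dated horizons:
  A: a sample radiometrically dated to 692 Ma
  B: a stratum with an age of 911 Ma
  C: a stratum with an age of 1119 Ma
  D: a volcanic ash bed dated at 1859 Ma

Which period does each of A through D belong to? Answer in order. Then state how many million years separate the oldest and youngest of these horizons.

A — Cryogenian; B — Tonian; C — Stenian; D — Orosirian; span 1167 million years

Match each age against the start–end ranges in the excerpt: A = 692 Ma → Cryogenian (720–635); B = 911 Ma → Tonian (1000–720); C = 1119 Ma → Stenian (1200–1000); D = 1859 Ma → Orosirian (2050–1800).
The largest age is 1859 Ma and the smallest is 692 Ma; their difference is 1167 Myr.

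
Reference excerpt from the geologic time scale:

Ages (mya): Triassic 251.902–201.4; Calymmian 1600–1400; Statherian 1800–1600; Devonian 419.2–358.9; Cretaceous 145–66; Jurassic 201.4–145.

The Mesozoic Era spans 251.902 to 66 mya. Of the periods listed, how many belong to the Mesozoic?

Periods inside 251.902–66 Ma: Triassic, Jurassic, Cretaceous — 3 in total.

3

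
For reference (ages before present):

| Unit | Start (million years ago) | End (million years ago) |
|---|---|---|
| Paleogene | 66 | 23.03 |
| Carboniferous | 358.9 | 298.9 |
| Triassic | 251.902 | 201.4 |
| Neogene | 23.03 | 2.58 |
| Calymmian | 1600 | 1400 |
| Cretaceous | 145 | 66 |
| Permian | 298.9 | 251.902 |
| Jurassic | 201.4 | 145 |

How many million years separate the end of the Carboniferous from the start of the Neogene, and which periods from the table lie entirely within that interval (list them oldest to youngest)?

The Carboniferous closes at 298.9 Ma and the Neogene opens at 23.03 Ma, so the interval is 298.9 − 23.03 = 275.87 Myr.
A period fits inside if it starts at or after 298.9 Ma and ends at or before 23.03 Ma; oldest first that gives Permian, Triassic, Jurassic, Cretaceous, Paleogene.

275.87 million years; Permian, Triassic, Jurassic, Cretaceous, Paleogene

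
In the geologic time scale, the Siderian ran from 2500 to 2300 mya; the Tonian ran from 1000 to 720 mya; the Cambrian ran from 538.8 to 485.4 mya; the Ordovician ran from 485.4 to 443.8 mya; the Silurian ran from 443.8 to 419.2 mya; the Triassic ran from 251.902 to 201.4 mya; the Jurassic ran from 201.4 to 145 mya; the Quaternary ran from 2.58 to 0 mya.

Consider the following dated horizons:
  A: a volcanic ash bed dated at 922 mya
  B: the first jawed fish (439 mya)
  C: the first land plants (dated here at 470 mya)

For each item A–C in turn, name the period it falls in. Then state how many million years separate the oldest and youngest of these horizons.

Match each age against the start–end ranges in the excerpt: A = 922 Ma → Tonian (1000–720); B = 439 Ma → Silurian (443.8–419.2); C = 470 Ma → Ordovician (485.4–443.8).
The largest age is 922 Ma and the smallest is 439 Ma; their difference is 483 Myr.

A — Tonian; B — Silurian; C — Ordovician; span 483 million years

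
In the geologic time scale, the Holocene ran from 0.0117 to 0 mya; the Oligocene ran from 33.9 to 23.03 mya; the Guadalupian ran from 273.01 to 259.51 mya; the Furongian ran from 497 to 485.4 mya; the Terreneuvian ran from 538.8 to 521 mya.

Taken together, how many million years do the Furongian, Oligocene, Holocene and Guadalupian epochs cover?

35.9817 million years

Duration is start − end for each: (497 − 485.4) + (33.9 − 23.03) + (0.0117 − 0) + (273.01 − 259.51).
That is 11.6 + 10.87 + 0.0117 + 13.5, which totals 35.9817 million years.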